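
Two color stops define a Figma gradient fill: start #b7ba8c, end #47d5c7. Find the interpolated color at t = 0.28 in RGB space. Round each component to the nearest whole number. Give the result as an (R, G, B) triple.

#b7ba8c → (183, 186, 140); #47d5c7 → (71, 213, 199).
R = 183 + 0.28 × (71 − 183) = 183 + 0.28 × -112 = 151.64 → 152
G = 186 + 0.28 × (213 − 186) = 186 + 0.28 × 27 = 193.56 → 194
B = 140 + 0.28 × (199 − 140) = 140 + 0.28 × 59 = 156.52 → 157

(152, 194, 157)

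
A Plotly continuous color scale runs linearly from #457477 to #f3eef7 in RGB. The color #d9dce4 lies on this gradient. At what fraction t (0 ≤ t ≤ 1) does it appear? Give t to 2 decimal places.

Invert the lerp on the R channel (largest span, 174): t = (217 − 69) / (243 − 69) = 148/174 = 0.85057.
Check on G: (220 − 116)/(238 − 116) = 0.8525 ✓

0.85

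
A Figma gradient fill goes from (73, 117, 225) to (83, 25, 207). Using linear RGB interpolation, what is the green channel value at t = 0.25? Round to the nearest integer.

94

G = 117 + 0.25 × (25 − 117) = 94 → 94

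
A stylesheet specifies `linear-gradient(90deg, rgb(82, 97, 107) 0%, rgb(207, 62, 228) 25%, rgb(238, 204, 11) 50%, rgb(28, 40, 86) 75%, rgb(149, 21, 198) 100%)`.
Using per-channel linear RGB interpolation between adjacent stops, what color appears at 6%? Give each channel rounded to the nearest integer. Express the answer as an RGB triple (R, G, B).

(112, 89, 136)

6% lies between the 0% and 25% stops, so the local fraction is t = (6 − 0)/(25 − 0) = 6/25 ≈ 0.24.
R = 82 + 0.24 × (207 − 82) = 112 → 112
G = 97 + 0.24 × (62 − 97) = 88.6 → 89
B = 107 + 0.24 × (228 − 107) = 136.04 → 136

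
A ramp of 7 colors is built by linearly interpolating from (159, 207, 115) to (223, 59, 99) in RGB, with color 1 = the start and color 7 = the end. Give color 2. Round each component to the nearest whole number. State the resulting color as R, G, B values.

With 7 swatches and endpoints inclusive, swatch 2 sits at t = (2 − 1)/(7 − 1) = 1/6 ≈ 0.1667.
R = 159 + 0.1667 × (223 − 159) = 169.669 → 170
G = 207 + 0.1667 × (59 − 207) = 182.328 → 182
B = 115 + 0.1667 × (99 − 115) = 112.333 → 112

(170, 182, 112)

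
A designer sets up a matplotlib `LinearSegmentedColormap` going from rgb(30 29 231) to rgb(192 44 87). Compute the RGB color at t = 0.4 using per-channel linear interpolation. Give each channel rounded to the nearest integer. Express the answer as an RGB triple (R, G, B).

R = 30 + 0.4 × (192 − 30) = 30 + 0.4 × 162 = 94.8 → 95
G = 29 + 0.4 × (44 − 29) = 29 + 0.4 × 15 = 35 → 35
B = 231 + 0.4 × (87 − 231) = 231 + 0.4 × -144 = 173.4 → 173

(95, 35, 173)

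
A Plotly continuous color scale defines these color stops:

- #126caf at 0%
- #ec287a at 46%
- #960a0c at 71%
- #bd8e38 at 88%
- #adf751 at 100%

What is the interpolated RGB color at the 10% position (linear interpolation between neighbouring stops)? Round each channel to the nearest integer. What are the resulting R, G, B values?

(65, 93, 163)

10% lies between the 0% and 46% stops, so the local fraction is t = (10 − 0)/(46 − 0) = 10/46 ≈ 0.2174.
#126caf → (18, 108, 175); #ec287a → (236, 40, 122).
R = 18 + 0.2174 × (236 − 18) = 65.393 → 65
G = 108 + 0.2174 × (40 − 108) = 93.217 → 93
B = 175 + 0.2174 × (122 − 175) = 163.478 → 163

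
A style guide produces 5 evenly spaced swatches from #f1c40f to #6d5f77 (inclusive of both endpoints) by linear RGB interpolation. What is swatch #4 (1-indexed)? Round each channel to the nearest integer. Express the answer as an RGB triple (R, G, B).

With 5 swatches and endpoints inclusive, swatch 4 sits at t = (4 − 1)/(5 − 1) = 3/4 ≈ 0.75.
#f1c40f → (241, 196, 15); #6d5f77 → (109, 95, 119).
R = 241 + 0.75 × (109 − 241) = 142 → 142
G = 196 + 0.75 × (95 − 196) = 120.25 → 120
B = 15 + 0.75 × (119 − 15) = 93 → 93

(142, 120, 93)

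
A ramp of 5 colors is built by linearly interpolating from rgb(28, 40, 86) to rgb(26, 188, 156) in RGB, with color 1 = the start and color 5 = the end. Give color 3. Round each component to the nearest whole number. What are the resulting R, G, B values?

(27, 114, 121)

With 5 swatches and endpoints inclusive, swatch 3 sits at t = (3 − 1)/(5 − 1) = 2/4 ≈ 0.5.
R = 28 + 0.5 × (26 − 28) = 27 → 27
G = 40 + 0.5 × (188 − 40) = 114 → 114
B = 86 + 0.5 × (156 − 86) = 121 → 121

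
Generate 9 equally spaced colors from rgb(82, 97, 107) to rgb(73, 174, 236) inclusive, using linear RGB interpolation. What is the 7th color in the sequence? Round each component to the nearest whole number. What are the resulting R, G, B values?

With 9 swatches and endpoints inclusive, swatch 7 sits at t = (7 − 1)/(9 − 1) = 6/8 ≈ 0.75.
R = 82 + 0.75 × (73 − 82) = 75.25 → 75
G = 97 + 0.75 × (174 − 97) = 154.75 → 155
B = 107 + 0.75 × (236 − 107) = 203.75 → 204

(75, 155, 204)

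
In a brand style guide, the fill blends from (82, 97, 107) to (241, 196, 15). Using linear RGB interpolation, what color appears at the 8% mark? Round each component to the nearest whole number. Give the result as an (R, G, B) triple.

8% corresponds to t = 0.08.
R = 82 + 0.08 × (241 − 82) = 82 + 0.08 × 159 = 94.72 → 95
G = 97 + 0.08 × (196 − 97) = 97 + 0.08 × 99 = 104.92 → 105
B = 107 + 0.08 × (15 − 107) = 107 + 0.08 × -92 = 99.64 → 100

(95, 105, 100)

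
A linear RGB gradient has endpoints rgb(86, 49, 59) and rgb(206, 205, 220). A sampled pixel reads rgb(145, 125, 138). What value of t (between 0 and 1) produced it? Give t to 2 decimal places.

0.49

Invert the lerp on the B channel (largest span, 161): t = (138 − 59) / (220 − 59) = 79/161 = 0.49068.
Check on R: (145 − 86)/(206 − 86) = 0.4917 ✓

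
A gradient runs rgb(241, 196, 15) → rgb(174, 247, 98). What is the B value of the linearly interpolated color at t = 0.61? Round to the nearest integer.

66

B = 15 + 0.61 × (98 − 15) = 65.63 → 66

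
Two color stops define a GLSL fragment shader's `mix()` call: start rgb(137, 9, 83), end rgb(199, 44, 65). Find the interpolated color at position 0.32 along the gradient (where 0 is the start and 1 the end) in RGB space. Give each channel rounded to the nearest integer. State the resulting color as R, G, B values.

R = 137 + 0.32 × (199 − 137) = 137 + 0.32 × 62 = 156.84 → 157
G = 9 + 0.32 × (44 − 9) = 9 + 0.32 × 35 = 20.2 → 20
B = 83 + 0.32 × (65 − 83) = 83 + 0.32 × -18 = 77.24 → 77

(157, 20, 77)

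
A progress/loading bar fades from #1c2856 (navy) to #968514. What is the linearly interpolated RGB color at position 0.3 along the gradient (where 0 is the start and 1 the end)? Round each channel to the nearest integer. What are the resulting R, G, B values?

#1c2856 → (28, 40, 86); #968514 → (150, 133, 20).
R = 28 + 0.3 × (150 − 28) = 28 + 0.3 × 122 = 64.6 → 65
G = 40 + 0.3 × (133 − 40) = 40 + 0.3 × 93 = 67.9 → 68
B = 86 + 0.3 × (20 − 86) = 86 + 0.3 × -66 = 66.2 → 66

(65, 68, 66)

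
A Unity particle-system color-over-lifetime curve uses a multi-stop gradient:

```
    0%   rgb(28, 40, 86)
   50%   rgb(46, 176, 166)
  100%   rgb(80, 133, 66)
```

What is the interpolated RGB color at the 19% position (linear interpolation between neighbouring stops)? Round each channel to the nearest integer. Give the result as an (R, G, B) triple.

19% lies between the 0% and 50% stops, so the local fraction is t = (19 − 0)/(50 − 0) = 19/50 ≈ 0.38.
R = 28 + 0.38 × (46 − 28) = 34.84 → 35
G = 40 + 0.38 × (176 − 40) = 91.68 → 92
B = 86 + 0.38 × (166 − 86) = 116.4 → 116

(35, 92, 116)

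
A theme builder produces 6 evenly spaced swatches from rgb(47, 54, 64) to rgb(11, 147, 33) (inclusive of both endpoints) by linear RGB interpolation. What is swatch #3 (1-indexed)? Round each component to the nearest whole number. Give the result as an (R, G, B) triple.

(33, 91, 52)

With 6 swatches and endpoints inclusive, swatch 3 sits at t = (3 − 1)/(6 − 1) = 2/5 ≈ 0.4.
R = 47 + 0.4 × (11 − 47) = 32.6 → 33
G = 54 + 0.4 × (147 − 54) = 91.2 → 91
B = 64 + 0.4 × (33 − 64) = 51.6 → 52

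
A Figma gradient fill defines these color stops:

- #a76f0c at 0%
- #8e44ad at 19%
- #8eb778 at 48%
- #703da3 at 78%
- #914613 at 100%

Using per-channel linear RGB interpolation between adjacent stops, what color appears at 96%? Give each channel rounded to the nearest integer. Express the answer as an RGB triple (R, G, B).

(139, 68, 45)

96% lies between the 78% and 100% stops, so the local fraction is t = (96 − 78)/(100 − 78) = 18/22 ≈ 0.8182.
#703da3 → (112, 61, 163); #914613 → (145, 70, 19).
R = 112 + 0.8182 × (145 − 112) = 139.001 → 139
G = 61 + 0.8182 × (70 − 61) = 68.364 → 68
B = 163 + 0.8182 × (19 − 163) = 45.179 → 45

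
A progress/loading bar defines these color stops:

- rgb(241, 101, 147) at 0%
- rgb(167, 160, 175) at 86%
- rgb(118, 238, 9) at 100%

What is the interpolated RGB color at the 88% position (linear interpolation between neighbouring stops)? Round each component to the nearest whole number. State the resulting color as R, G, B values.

(160, 171, 151)

88% lies between the 86% and 100% stops, so the local fraction is t = (88 − 86)/(100 − 86) = 2/14 ≈ 0.1429.
R = 167 + 0.1429 × (118 − 167) = 159.998 → 160
G = 160 + 0.1429 × (238 − 160) = 171.146 → 171
B = 175 + 0.1429 × (9 − 175) = 151.279 → 151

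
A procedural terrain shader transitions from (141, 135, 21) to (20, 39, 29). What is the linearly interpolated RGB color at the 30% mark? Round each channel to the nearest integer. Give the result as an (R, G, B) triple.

30% corresponds to t = 0.3.
R = 141 + 0.3 × (20 − 141) = 141 + 0.3 × -121 = 104.7 → 105
G = 135 + 0.3 × (39 − 135) = 135 + 0.3 × -96 = 106.2 → 106
B = 21 + 0.3 × (29 − 21) = 21 + 0.3 × 8 = 23.4 → 23

(105, 106, 23)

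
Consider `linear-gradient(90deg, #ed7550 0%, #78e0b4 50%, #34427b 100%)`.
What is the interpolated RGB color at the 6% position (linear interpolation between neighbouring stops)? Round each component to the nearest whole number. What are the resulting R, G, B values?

(223, 130, 92)

6% lies between the 0% and 50% stops, so the local fraction is t = (6 − 0)/(50 − 0) = 6/50 ≈ 0.12.
#ed7550 → (237, 117, 80); #78e0b4 → (120, 224, 180).
R = 237 + 0.12 × (120 − 237) = 222.96 → 223
G = 117 + 0.12 × (224 − 117) = 129.84 → 130
B = 80 + 0.12 × (180 − 80) = 92 → 92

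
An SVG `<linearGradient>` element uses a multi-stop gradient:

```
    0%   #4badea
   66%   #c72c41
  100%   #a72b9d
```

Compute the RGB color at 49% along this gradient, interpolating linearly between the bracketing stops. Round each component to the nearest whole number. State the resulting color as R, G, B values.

49% lies between the 0% and 66% stops, so the local fraction is t = (49 − 0)/(66 − 0) = 49/66 ≈ 0.7424.
#4badea → (75, 173, 234); #c72c41 → (199, 44, 65).
R = 75 + 0.7424 × (199 − 75) = 167.058 → 167
G = 173 + 0.7424 × (44 − 173) = 77.23 → 77
B = 234 + 0.7424 × (65 − 234) = 108.534 → 109

(167, 77, 109)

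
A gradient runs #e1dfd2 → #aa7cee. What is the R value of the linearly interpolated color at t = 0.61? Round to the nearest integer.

191

R₁ = 225 (from #e1dfd2), R₂ = 170 (from #aa7cee).
R = 225 + 0.61 × (170 − 225) = 191.45 → 191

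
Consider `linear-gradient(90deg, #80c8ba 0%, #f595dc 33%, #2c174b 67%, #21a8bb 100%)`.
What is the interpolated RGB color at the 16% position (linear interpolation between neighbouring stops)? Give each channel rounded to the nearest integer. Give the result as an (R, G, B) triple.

(185, 175, 202)

16% lies between the 0% and 33% stops, so the local fraction is t = (16 − 0)/(33 − 0) = 16/33 ≈ 0.4848.
#80c8ba → (128, 200, 186); #f595dc → (245, 149, 220).
R = 128 + 0.4848 × (245 − 128) = 184.722 → 185
G = 200 + 0.4848 × (149 − 200) = 175.275 → 175
B = 186 + 0.4848 × (220 − 186) = 202.483 → 202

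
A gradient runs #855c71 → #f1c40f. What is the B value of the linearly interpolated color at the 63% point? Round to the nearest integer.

51

B₁ = 113 (from #855c71), B₂ = 15 (from #f1c40f).
B = 113 + 0.63 × (15 − 113) = 51.26 → 51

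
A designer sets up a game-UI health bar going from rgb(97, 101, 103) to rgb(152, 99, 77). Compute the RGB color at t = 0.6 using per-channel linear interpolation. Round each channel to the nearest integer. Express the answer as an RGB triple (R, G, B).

(130, 100, 87)

R = 97 + 0.6 × (152 − 97) = 97 + 0.6 × 55 = 130 → 130
G = 101 + 0.6 × (99 − 101) = 101 + 0.6 × -2 = 99.8 → 100
B = 103 + 0.6 × (77 − 103) = 103 + 0.6 × -26 = 87.4 → 87
So the blended color is (130, 100, 87), about #826457.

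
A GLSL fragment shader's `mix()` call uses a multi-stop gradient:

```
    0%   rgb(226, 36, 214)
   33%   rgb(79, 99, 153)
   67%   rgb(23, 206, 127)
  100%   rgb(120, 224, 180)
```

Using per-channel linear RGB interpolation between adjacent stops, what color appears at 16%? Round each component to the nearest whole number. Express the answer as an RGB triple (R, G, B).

16% lies between the 0% and 33% stops, so the local fraction is t = (16 − 0)/(33 − 0) = 16/33 ≈ 0.4848.
R = 226 + 0.4848 × (79 − 226) = 154.734 → 155
G = 36 + 0.4848 × (99 − 36) = 66.542 → 67
B = 214 + 0.4848 × (153 − 214) = 184.427 → 184

(155, 67, 184)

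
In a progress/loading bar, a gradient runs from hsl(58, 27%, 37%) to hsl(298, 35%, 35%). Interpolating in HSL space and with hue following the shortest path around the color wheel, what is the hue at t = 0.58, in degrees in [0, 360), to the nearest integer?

348

Hue: 298 − 58 = 240°, but |240| > 180 so the shorter arc goes the other way: Δh = 240 − 360 = -120°.
H = 58 + 0.58 × (-120) = -11.6 → -12 → -12 mod 360 = 348°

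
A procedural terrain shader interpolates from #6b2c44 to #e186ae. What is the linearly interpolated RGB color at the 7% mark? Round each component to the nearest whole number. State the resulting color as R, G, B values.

#6b2c44 → (107, 44, 68); #e186ae → (225, 134, 174).
7% corresponds to t = 0.07.
R = 107 + 0.07 × (225 − 107) = 107 + 0.07 × 118 = 115.26 → 115
G = 44 + 0.07 × (134 − 44) = 44 + 0.07 × 90 = 50.3 → 50
B = 68 + 0.07 × (174 − 68) = 68 + 0.07 × 106 = 75.42 → 75

(115, 50, 75)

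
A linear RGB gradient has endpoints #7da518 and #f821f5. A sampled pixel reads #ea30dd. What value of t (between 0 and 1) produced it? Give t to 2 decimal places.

0.89

Invert the lerp on the B channel (largest span, 221): t = (221 − 24) / (245 − 24) = 197/221 = 0.8914.
Check on R: (234 − 125)/(248 − 125) = 0.8862 ✓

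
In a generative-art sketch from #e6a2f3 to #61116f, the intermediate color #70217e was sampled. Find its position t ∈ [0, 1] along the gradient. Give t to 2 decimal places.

Invert the lerp on the G channel (largest span, 145): t = (33 − 162) / (17 − 162) = -129/-145 = 0.88966.
Check on R: (112 − 230)/(97 − 230) = 0.8872 ✓

0.89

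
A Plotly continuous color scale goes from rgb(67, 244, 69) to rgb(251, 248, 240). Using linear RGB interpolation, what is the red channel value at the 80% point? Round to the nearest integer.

214

R = 67 + 0.8 × (251 − 67) = 214.2 → 214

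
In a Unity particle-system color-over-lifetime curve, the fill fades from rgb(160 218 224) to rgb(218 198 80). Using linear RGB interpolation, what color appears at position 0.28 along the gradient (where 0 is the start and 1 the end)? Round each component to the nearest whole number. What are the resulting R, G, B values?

R = 160 + 0.28 × (218 − 160) = 160 + 0.28 × 58 = 176.24 → 176
G = 218 + 0.28 × (198 − 218) = 218 + 0.28 × -20 = 212.4 → 212
B = 224 + 0.28 × (80 − 224) = 224 + 0.28 × -144 = 183.68 → 184

(176, 212, 184)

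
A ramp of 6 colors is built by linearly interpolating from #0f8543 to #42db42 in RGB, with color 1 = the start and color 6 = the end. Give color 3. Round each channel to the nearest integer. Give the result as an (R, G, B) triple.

(35, 167, 67)

With 6 swatches and endpoints inclusive, swatch 3 sits at t = (3 − 1)/(6 − 1) = 2/5 ≈ 0.4.
#0f8543 → (15, 133, 67); #42db42 → (66, 219, 66).
R = 15 + 0.4 × (66 − 15) = 35.4 → 35
G = 133 + 0.4 × (219 − 133) = 167.4 → 167
B = 67 + 0.4 × (66 − 67) = 66.6 → 67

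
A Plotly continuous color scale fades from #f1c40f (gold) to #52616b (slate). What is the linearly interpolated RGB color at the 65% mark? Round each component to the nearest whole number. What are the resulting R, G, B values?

(138, 132, 75)

#f1c40f → (241, 196, 15); #52616b → (82, 97, 107).
65% corresponds to t = 0.65.
R = 241 + 0.65 × (82 − 241) = 241 + 0.65 × -159 = 137.65 → 138
G = 196 + 0.65 × (97 − 196) = 196 + 0.65 × -99 = 131.65 → 132
B = 15 + 0.65 × (107 − 15) = 15 + 0.65 × 92 = 74.8 → 75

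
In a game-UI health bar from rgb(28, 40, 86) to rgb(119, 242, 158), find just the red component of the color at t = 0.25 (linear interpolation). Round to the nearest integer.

51

R = 28 + 0.25 × (119 − 28) = 50.75 → 51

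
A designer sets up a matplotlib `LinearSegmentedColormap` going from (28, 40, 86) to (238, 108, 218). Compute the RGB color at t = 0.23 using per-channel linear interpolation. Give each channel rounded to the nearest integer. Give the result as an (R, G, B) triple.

(76, 56, 116)

R = 28 + 0.23 × (238 − 28) = 28 + 0.23 × 210 = 76.3 → 76
G = 40 + 0.23 × (108 − 40) = 40 + 0.23 × 68 = 55.64 → 56
B = 86 + 0.23 × (218 − 86) = 86 + 0.23 × 132 = 116.36 → 116
So the blended color is (76, 56, 116), about #4c3874.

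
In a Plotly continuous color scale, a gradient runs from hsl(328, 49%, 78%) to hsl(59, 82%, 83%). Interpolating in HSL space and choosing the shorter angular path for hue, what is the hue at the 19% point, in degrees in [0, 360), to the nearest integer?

Hue: 59 − 328 = -269°, but |-269| > 180 so the shorter arc goes the other way: Δh = -269 + 360 = 91°.
H = 328 + 0.19 × (91) = 345.29 → 345°

345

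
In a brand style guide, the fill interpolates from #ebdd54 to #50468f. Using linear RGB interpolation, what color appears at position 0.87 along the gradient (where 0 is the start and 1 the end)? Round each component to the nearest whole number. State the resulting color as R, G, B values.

(100, 90, 135)

#ebdd54 → (235, 221, 84); #50468f → (80, 70, 143).
R = 235 + 0.87 × (80 − 235) = 235 + 0.87 × -155 = 100.15 → 100
G = 221 + 0.87 × (70 − 221) = 221 + 0.87 × -151 = 89.63 → 90
B = 84 + 0.87 × (143 − 84) = 84 + 0.87 × 59 = 135.33 → 135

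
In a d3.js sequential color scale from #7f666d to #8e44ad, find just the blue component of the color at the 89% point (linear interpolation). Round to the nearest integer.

B₁ = 109 (from #7f666d), B₂ = 173 (from #8e44ad).
B = 109 + 0.89 × (173 − 109) = 165.96 → 166

166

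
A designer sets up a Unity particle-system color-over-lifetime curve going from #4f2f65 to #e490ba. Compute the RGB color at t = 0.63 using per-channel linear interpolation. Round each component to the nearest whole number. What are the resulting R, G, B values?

#4f2f65 → (79, 47, 101); #e490ba → (228, 144, 186).
R = 79 + 0.63 × (228 − 79) = 79 + 0.63 × 149 = 172.87 → 173
G = 47 + 0.63 × (144 − 47) = 47 + 0.63 × 97 = 108.11 → 108
B = 101 + 0.63 × (186 − 101) = 101 + 0.63 × 85 = 154.55 → 155
So the blended color is (173, 108, 155), about #ad6c9b.

(173, 108, 155)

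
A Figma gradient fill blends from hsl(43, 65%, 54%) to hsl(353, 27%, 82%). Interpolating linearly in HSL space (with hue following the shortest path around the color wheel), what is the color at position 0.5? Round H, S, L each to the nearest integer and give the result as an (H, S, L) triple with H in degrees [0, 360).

Hue: 353 − 43 = 310°, but |310| > 180 so the shorter arc goes the other way: Δh = 310 − 360 = -50°.
H = 43 + 0.5 × (-50) = 18 → 18°
S = 65 + 0.5 × (27 − 65) = 46 → 46%
L = 54 + 0.5 × (82 − 54) = 68 → 68%

(18, 46, 68)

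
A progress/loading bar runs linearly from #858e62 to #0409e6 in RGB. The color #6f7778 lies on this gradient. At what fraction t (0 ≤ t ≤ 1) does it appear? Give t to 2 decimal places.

Invert the lerp on the G channel (largest span, 133): t = (119 − 142) / (9 − 142) = -23/-133 = 0.17293.
Check on R: (111 − 133)/(4 − 133) = 0.1705 ✓

0.17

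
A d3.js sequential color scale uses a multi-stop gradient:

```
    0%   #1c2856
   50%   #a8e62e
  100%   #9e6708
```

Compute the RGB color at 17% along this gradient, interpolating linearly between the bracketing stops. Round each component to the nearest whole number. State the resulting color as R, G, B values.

17% lies between the 0% and 50% stops, so the local fraction is t = (17 − 0)/(50 − 0) = 17/50 ≈ 0.34.
#1c2856 → (28, 40, 86); #a8e62e → (168, 230, 46).
R = 28 + 0.34 × (168 − 28) = 75.6 → 76
G = 40 + 0.34 × (230 − 40) = 104.6 → 105
B = 86 + 0.34 × (46 − 86) = 72.4 → 72

(76, 105, 72)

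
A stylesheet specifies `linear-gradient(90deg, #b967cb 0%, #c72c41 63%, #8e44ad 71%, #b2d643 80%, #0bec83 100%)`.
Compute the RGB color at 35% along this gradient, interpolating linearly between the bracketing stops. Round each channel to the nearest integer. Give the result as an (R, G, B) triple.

(193, 70, 126)

35% lies between the 0% and 63% stops, so the local fraction is t = (35 − 0)/(63 − 0) = 35/63 ≈ 0.5556.
#b967cb → (185, 103, 203); #c72c41 → (199, 44, 65).
R = 185 + 0.5556 × (199 − 185) = 192.778 → 193
G = 103 + 0.5556 × (44 − 103) = 70.22 → 70
B = 203 + 0.5556 × (65 − 203) = 126.327 → 126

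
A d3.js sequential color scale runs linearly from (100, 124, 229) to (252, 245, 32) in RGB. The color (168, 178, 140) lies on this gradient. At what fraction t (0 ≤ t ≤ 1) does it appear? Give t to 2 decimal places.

0.45

Invert the lerp on the B channel (largest span, 197): t = (140 − 229) / (32 − 229) = -89/-197 = 0.45178.
Check on R: (168 − 100)/(252 − 100) = 0.4474 ✓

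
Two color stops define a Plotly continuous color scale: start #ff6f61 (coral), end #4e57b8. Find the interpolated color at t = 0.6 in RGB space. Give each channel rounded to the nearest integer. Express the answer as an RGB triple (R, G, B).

(149, 97, 149)

#ff6f61 → (255, 111, 97); #4e57b8 → (78, 87, 184).
R = 255 + 0.6 × (78 − 255) = 255 + 0.6 × -177 = 148.8 → 149
G = 111 + 0.6 × (87 − 111) = 111 + 0.6 × -24 = 96.6 → 97
B = 97 + 0.6 × (184 − 97) = 97 + 0.6 × 87 = 149.2 → 149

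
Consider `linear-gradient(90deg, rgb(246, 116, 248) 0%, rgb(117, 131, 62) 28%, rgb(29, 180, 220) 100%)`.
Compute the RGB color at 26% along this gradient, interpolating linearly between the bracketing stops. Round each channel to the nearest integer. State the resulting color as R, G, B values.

26% lies between the 0% and 28% stops, so the local fraction is t = (26 − 0)/(28 − 0) = 26/28 ≈ 0.9286.
R = 246 + 0.9286 × (117 − 246) = 126.211 → 126
G = 116 + 0.9286 × (131 − 116) = 129.929 → 130
B = 248 + 0.9286 × (62 − 248) = 75.28 → 75

(126, 130, 75)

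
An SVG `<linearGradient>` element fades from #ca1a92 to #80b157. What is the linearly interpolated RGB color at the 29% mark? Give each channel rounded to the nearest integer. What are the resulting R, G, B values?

#ca1a92 → (202, 26, 146); #80b157 → (128, 177, 87).
29% corresponds to t = 0.29.
R = 202 + 0.29 × (128 − 202) = 202 + 0.29 × -74 = 180.54 → 181
G = 26 + 0.29 × (177 − 26) = 26 + 0.29 × 151 = 69.79 → 70
B = 146 + 0.29 × (87 − 146) = 146 + 0.29 × -59 = 128.89 → 129
So the blended color is (181, 70, 129), about #b54681.

(181, 70, 129)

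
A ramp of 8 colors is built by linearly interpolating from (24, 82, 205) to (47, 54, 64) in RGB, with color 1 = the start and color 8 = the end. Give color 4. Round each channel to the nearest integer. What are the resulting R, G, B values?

With 8 swatches and endpoints inclusive, swatch 4 sits at t = (4 − 1)/(8 − 1) = 3/7 ≈ 0.4286.
R = 24 + 0.4286 × (47 − 24) = 33.858 → 34
G = 82 + 0.4286 × (54 − 82) = 69.999 → 70
B = 205 + 0.4286 × (64 − 205) = 144.567 → 145

(34, 70, 145)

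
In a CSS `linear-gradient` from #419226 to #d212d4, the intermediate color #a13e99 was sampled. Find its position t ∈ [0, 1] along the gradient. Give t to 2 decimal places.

Invert the lerp on the B channel (largest span, 174): t = (153 − 38) / (212 − 38) = 115/174 = 0.66092.
Check on R: (161 − 65)/(210 − 65) = 0.6621 ✓

0.66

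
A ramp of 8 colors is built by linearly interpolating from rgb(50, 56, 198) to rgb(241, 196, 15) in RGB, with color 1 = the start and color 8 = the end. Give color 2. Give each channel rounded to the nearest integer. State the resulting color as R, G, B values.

(77, 76, 172)

With 8 swatches and endpoints inclusive, swatch 2 sits at t = (2 − 1)/(8 − 1) = 1/7 ≈ 0.1429.
R = 50 + 0.1429 × (241 − 50) = 77.294 → 77
G = 56 + 0.1429 × (196 − 56) = 76.006 → 76
B = 198 + 0.1429 × (15 − 198) = 171.849 → 172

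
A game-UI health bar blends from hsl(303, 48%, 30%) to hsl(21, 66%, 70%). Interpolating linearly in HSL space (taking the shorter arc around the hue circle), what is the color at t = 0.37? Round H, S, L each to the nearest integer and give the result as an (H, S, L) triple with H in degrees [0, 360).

Hue: 21 − 303 = -282°, but |-282| > 180 so the shorter arc goes the other way: Δh = -282 + 360 = 78°.
H = 303 + 0.37 × (78) = 331.86 → 332°
S = 48 + 0.37 × (66 − 48) = 54.66 → 55%
L = 30 + 0.37 × (70 − 30) = 44.8 → 45%

(332, 55, 45)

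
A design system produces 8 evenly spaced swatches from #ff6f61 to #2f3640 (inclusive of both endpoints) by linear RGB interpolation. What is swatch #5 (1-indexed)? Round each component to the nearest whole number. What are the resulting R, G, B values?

With 8 swatches and endpoints inclusive, swatch 5 sits at t = (5 − 1)/(8 − 1) = 4/7 ≈ 0.5714.
#ff6f61 → (255, 111, 97); #2f3640 → (47, 54, 64).
R = 255 + 0.5714 × (47 − 255) = 136.149 → 136
G = 111 + 0.5714 × (54 − 111) = 78.43 → 78
B = 97 + 0.5714 × (64 − 97) = 78.144 → 78

(136, 78, 78)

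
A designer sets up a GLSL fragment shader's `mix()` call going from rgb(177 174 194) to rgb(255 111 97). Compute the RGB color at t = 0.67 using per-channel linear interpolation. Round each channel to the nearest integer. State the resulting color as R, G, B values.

(229, 132, 129)

R = 177 + 0.67 × (255 − 177) = 177 + 0.67 × 78 = 229.26 → 229
G = 174 + 0.67 × (111 − 174) = 174 + 0.67 × -63 = 131.79 → 132
B = 194 + 0.67 × (97 − 194) = 194 + 0.67 × -97 = 129.01 → 129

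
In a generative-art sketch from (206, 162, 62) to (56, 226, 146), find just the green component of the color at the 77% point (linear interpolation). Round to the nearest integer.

211

G = 162 + 0.77 × (226 − 162) = 211.28 → 211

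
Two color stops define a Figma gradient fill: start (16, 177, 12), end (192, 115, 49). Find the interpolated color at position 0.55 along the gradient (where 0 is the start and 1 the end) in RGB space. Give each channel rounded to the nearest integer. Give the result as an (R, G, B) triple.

R = 16 + 0.55 × (192 − 16) = 16 + 0.55 × 176 = 112.8 → 113
G = 177 + 0.55 × (115 − 177) = 177 + 0.55 × -62 = 142.9 → 143
B = 12 + 0.55 × (49 − 12) = 12 + 0.55 × 37 = 32.35 → 32

(113, 143, 32)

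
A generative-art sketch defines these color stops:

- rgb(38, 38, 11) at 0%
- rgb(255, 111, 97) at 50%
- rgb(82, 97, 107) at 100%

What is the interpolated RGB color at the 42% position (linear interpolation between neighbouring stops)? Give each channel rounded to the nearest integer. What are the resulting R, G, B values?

(220, 99, 83)

42% lies between the 0% and 50% stops, so the local fraction is t = (42 − 0)/(50 − 0) = 42/50 ≈ 0.84.
R = 38 + 0.84 × (255 − 38) = 220.28 → 220
G = 38 + 0.84 × (111 − 38) = 99.32 → 99
B = 11 + 0.84 × (97 − 11) = 83.24 → 83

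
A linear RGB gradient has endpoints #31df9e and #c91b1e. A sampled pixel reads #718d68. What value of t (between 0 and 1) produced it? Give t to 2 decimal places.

0.42

Invert the lerp on the G channel (largest span, 196): t = (141 − 223) / (27 − 223) = -82/-196 = 0.41837.
Check on R: (113 − 49)/(201 − 49) = 0.4211 ✓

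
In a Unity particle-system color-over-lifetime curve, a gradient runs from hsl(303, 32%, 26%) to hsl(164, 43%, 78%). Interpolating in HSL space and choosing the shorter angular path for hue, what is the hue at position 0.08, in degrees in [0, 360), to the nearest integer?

Hue arc: Δh = 164 − 303 = -139° (|Δh| ≤ 180, already the shorter path).
H = 303 + 0.08 × (-139) = 291.88 → 292°

292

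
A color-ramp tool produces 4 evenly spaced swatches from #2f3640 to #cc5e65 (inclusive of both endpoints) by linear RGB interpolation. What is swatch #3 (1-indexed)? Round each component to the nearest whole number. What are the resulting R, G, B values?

With 4 swatches and endpoints inclusive, swatch 3 sits at t = (3 − 1)/(4 − 1) = 2/3 ≈ 0.6667.
#2f3640 → (47, 54, 64); #cc5e65 → (204, 94, 101).
R = 47 + 0.6667 × (204 − 47) = 151.672 → 152
G = 54 + 0.6667 × (94 − 54) = 80.668 → 81
B = 64 + 0.6667 × (101 − 64) = 88.668 → 89

(152, 81, 89)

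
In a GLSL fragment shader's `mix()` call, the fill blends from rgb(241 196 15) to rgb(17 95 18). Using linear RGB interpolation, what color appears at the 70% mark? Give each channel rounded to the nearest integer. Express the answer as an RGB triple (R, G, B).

(84, 125, 17)

70% corresponds to t = 0.7.
R = 241 + 0.7 × (17 − 241) = 241 + 0.7 × -224 = 84.2 → 84
G = 196 + 0.7 × (95 − 196) = 196 + 0.7 × -101 = 125.3 → 125
B = 15 + 0.7 × (18 − 15) = 15 + 0.7 × 3 = 17.1 → 17
So the blended color is (84, 125, 17), about #547d11.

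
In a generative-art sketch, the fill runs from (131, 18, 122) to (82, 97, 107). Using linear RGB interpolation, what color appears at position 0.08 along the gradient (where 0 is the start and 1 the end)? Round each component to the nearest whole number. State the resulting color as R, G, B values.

(127, 24, 121)

R = 131 + 0.08 × (82 − 131) = 131 + 0.08 × -49 = 127.08 → 127
G = 18 + 0.08 × (97 − 18) = 18 + 0.08 × 79 = 24.32 → 24
B = 122 + 0.08 × (107 − 122) = 122 + 0.08 × -15 = 120.8 → 121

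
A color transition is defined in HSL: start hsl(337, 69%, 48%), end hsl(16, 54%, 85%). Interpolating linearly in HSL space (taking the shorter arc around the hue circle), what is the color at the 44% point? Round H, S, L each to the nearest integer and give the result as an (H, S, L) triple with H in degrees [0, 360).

Hue: 16 − 337 = -321°, but |-321| > 180 so the shorter arc goes the other way: Δh = -321 + 360 = 39°.
H = 337 + 0.44 × (39) = 354.16 → 354°
S = 69 + 0.44 × (54 − 69) = 62.4 → 62%
L = 48 + 0.44 × (85 − 48) = 64.28 → 64%

(354, 62, 64)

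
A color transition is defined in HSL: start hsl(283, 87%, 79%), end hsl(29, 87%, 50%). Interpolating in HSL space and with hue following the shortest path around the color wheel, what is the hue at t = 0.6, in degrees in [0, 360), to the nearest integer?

Hue: 29 − 283 = -254°, but |-254| > 180 so the shorter arc goes the other way: Δh = -254 + 360 = 106°.
H = 283 + 0.6 × (106) = 346.6 → 347°

347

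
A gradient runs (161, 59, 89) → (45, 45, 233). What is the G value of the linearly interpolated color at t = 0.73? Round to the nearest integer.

49

G = 59 + 0.73 × (45 − 59) = 48.78 → 49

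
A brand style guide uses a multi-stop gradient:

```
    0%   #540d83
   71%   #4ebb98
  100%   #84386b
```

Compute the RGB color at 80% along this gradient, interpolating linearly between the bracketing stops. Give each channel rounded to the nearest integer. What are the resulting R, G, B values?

(95, 146, 138)

80% lies between the 71% and 100% stops, so the local fraction is t = (80 − 71)/(100 − 71) = 9/29 ≈ 0.3103.
#4ebb98 → (78, 187, 152); #84386b → (132, 56, 107).
R = 78 + 0.3103 × (132 − 78) = 94.756 → 95
G = 187 + 0.3103 × (56 − 187) = 146.351 → 146
B = 152 + 0.3103 × (107 − 152) = 138.036 → 138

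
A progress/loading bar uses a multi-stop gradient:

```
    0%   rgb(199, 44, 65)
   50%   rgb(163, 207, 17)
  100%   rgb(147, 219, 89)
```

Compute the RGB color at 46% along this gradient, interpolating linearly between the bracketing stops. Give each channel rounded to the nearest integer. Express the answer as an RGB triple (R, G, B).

46% lies between the 0% and 50% stops, so the local fraction is t = (46 − 0)/(50 − 0) = 46/50 ≈ 0.92.
R = 199 + 0.92 × (163 − 199) = 165.88 → 166
G = 44 + 0.92 × (207 − 44) = 193.96 → 194
B = 65 + 0.92 × (17 − 65) = 20.84 → 21

(166, 194, 21)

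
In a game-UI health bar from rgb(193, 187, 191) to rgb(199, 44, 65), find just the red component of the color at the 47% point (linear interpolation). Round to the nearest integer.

R = 193 + 0.47 × (199 − 193) = 195.82 → 196

196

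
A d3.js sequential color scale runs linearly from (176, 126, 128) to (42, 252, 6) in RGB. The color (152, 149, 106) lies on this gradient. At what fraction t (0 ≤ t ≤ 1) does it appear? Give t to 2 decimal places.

0.18

Invert the lerp on the R channel (largest span, 134): t = (152 − 176) / (42 − 176) = -24/-134 = 0.1791.
Check on G: (149 − 126)/(252 − 126) = 0.1825 ✓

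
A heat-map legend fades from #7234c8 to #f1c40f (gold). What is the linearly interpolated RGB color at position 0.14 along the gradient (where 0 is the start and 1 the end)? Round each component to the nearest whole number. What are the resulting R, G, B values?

(132, 72, 174)

#7234c8 → (114, 52, 200); #f1c40f → (241, 196, 15).
R = 114 + 0.14 × (241 − 114) = 114 + 0.14 × 127 = 131.78 → 132
G = 52 + 0.14 × (196 − 52) = 52 + 0.14 × 144 = 72.16 → 72
B = 200 + 0.14 × (15 − 200) = 200 + 0.14 × -185 = 174.1 → 174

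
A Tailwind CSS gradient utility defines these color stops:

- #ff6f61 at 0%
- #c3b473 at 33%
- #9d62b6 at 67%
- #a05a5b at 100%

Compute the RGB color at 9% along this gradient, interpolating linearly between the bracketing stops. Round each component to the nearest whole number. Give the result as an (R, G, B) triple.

9% lies between the 0% and 33% stops, so the local fraction is t = (9 − 0)/(33 − 0) = 9/33 ≈ 0.2727.
#ff6f61 → (255, 111, 97); #c3b473 → (195, 180, 115).
R = 255 + 0.2727 × (195 − 255) = 238.638 → 239
G = 111 + 0.2727 × (180 − 111) = 129.816 → 130
B = 97 + 0.2727 × (115 − 97) = 101.909 → 102

(239, 130, 102)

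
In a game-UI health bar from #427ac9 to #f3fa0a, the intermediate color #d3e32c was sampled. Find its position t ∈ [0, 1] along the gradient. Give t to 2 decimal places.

Invert the lerp on the B channel (largest span, 191): t = (44 − 201) / (10 − 201) = -157/-191 = 0.82199.
Check on R: (211 − 66)/(243 − 66) = 0.8192 ✓

0.82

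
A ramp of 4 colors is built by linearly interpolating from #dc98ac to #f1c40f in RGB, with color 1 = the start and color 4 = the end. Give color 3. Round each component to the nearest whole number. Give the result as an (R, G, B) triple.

(234, 181, 67)

With 4 swatches and endpoints inclusive, swatch 3 sits at t = (3 − 1)/(4 − 1) = 2/3 ≈ 0.6667.
#dc98ac → (220, 152, 172); #f1c40f → (241, 196, 15).
R = 220 + 0.6667 × (241 − 220) = 234.001 → 234
G = 152 + 0.6667 × (196 − 152) = 181.335 → 181
B = 172 + 0.6667 × (15 − 172) = 67.328 → 67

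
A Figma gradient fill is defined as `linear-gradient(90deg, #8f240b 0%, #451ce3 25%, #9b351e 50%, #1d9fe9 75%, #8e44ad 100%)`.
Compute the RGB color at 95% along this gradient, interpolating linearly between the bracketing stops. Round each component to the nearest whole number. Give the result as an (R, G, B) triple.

(119, 86, 185)

95% lies between the 75% and 100% stops, so the local fraction is t = (95 − 75)/(100 − 75) = 20/25 ≈ 0.8.
#1d9fe9 → (29, 159, 233); #8e44ad → (142, 68, 173).
R = 29 + 0.8 × (142 − 29) = 119.4 → 119
G = 159 + 0.8 × (68 − 159) = 86.2 → 86
B = 233 + 0.8 × (173 − 233) = 185 → 185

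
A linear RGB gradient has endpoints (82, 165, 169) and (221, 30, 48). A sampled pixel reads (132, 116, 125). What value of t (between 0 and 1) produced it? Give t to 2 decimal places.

0.36

Invert the lerp on the R channel (largest span, 139): t = (132 − 82) / (221 − 82) = 50/139 = 0.35971.
Check on G: (116 − 165)/(30 − 165) = 0.363 ✓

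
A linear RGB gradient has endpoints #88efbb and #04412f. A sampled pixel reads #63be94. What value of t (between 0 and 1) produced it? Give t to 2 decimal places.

0.28

Invert the lerp on the G channel (largest span, 174): t = (190 − 239) / (65 − 239) = -49/-174 = 0.28161.
Check on R: (99 − 136)/(4 − 136) = 0.2803 ✓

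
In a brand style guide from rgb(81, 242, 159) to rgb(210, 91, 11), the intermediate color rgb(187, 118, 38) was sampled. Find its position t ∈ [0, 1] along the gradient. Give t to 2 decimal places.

Invert the lerp on the G channel (largest span, 151): t = (118 − 242) / (91 − 242) = -124/-151 = 0.82119.
Check on R: (187 − 81)/(210 − 81) = 0.8217 ✓

0.82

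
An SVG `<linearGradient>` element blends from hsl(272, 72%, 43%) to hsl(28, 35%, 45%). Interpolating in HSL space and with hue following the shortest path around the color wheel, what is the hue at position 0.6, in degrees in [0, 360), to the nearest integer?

342

Hue: 28 − 272 = -244°, but |-244| > 180 so the shorter arc goes the other way: Δh = -244 + 360 = 116°.
H = 272 + 0.6 × (116) = 341.6 → 342°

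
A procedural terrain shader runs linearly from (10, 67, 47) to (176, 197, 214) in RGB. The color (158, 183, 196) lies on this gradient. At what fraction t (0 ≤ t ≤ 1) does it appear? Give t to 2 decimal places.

0.89

Invert the lerp on the B channel (largest span, 167): t = (196 − 47) / (214 − 47) = 149/167 = 0.89222.
Check on R: (158 − 10)/(176 − 10) = 0.8916 ✓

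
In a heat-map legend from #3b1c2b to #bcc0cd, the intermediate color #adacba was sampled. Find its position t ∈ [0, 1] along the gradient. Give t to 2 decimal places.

Invert the lerp on the G channel (largest span, 164): t = (172 − 28) / (192 − 28) = 144/164 = 0.87805.
Check on R: (173 − 59)/(188 − 59) = 0.8837 ✓

0.88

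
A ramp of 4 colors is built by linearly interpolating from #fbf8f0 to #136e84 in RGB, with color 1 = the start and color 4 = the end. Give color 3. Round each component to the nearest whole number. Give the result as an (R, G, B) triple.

With 4 swatches and endpoints inclusive, swatch 3 sits at t = (3 − 1)/(4 − 1) = 2/3 ≈ 0.6667.
#fbf8f0 → (251, 248, 240); #136e84 → (19, 110, 132).
R = 251 + 0.6667 × (19 − 251) = 96.326 → 96
G = 248 + 0.6667 × (110 − 248) = 155.995 → 156
B = 240 + 0.6667 × (132 − 240) = 167.996 → 168

(96, 156, 168)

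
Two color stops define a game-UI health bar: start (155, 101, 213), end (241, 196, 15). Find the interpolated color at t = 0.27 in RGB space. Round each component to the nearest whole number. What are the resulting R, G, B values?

(178, 127, 160)

R = 155 + 0.27 × (241 − 155) = 155 + 0.27 × 86 = 178.22 → 178
G = 101 + 0.27 × (196 − 101) = 101 + 0.27 × 95 = 126.65 → 127
B = 213 + 0.27 × (15 − 213) = 213 + 0.27 × -198 = 159.54 → 160
So the blended color is (178, 127, 160), about #b27fa0.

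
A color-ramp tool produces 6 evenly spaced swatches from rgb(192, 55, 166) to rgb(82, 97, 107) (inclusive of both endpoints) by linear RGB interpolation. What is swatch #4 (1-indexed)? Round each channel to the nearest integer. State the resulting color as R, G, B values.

With 6 swatches and endpoints inclusive, swatch 4 sits at t = (4 − 1)/(6 − 1) = 3/5 ≈ 0.6.
R = 192 + 0.6 × (82 − 192) = 126 → 126
G = 55 + 0.6 × (97 − 55) = 80.2 → 80
B = 166 + 0.6 × (107 − 166) = 130.6 → 131

(126, 80, 131)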